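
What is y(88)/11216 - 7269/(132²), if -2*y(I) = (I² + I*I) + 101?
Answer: -9055853/8142816 ≈ -1.1121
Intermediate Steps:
y(I) = -101/2 - I² (y(I) = -((I² + I*I) + 101)/2 = -((I² + I²) + 101)/2 = -(2*I² + 101)/2 = -(101 + 2*I²)/2 = -101/2 - I²)
y(88)/11216 - 7269/(132²) = (-101/2 - 1*88²)/11216 - 7269/(132²) = (-101/2 - 1*7744)*(1/11216) - 7269/17424 = (-101/2 - 7744)*(1/11216) - 7269*1/17424 = -15589/2*1/11216 - 2423/5808 = -15589/22432 - 2423/5808 = -9055853/8142816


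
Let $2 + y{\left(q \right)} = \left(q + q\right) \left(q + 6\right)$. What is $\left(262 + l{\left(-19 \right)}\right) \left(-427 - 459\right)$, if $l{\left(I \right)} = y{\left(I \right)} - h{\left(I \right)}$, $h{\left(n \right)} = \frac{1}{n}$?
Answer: $- \frac{12693722}{19} \approx -6.6809 \cdot 10^{5}$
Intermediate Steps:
$y{\left(q \right)} = -2 + 2 q \left(6 + q\right)$ ($y{\left(q \right)} = -2 + \left(q + q\right) \left(q + 6\right) = -2 + 2 q \left(6 + q\right)$)
$l{\left(I \right)} = -2 - \frac{1}{I} + 2 I^{2} + 12 I$ ($l{\left(I \right)} = \left(-2 + 2 I^{2} + 12 I\right) - \frac{1}{I} = -2 - \frac{1}{I} + 2 I^{2} + 12 I$)
$\left(262 + l{\left(-19 \right)}\right) \left(-427 - 459\right) = \left(262 + \left(-2 - \frac{1}{-19} + 2 \left(-19\right)^{2} + 12 \left(-19\right)\right)\right) \left(-427 - 459\right) = \left(262 - - \frac{9349}{19}\right) \left(-886\right) = \left(262 + \left(-2 + \frac{1}{19} + 722 - 228\right)\right) \left(-886\right) = \left(262 + \frac{9349}{19}\right) \left(-886\right) = \frac{14327}{19} \left(-886\right) = - \frac{12693722}{19}$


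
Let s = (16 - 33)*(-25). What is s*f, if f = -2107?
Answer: -895475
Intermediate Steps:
s = 425 (s = -17*(-25) = 425)
s*f = 425*(-2107) = -895475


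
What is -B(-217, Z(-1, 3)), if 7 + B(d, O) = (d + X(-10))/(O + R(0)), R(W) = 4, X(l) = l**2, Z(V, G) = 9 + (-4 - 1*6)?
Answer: 46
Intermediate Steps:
Z(V, G) = -1 (Z(V, G) = 9 + (-4 - 6) = 9 - 10 = -1)
B(d, O) = -7 + (100 + d)/(4 + O) (B(d, O) = -7 + (d + (-10)**2)/(O + 4) = -7 + (d + 100)/(4 + O) = -7 + (100 + d)/(4 + O))
-B(-217, Z(-1, 3)) = -(72 - 217 - 7*(-1))/(4 - 1) = -(72 - 217 + 7)/3 = -(-138)/3 = -1*(-46) = 46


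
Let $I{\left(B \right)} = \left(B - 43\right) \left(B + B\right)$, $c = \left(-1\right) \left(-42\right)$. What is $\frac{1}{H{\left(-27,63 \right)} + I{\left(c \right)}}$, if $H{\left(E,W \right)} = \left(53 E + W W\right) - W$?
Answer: $\frac{1}{2391} \approx 0.00041824$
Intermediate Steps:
$H{\left(E,W \right)} = W^{2} - W + 53 E$ ($H{\left(E,W \right)} = \left(53 E + W^{2}\right) - W = \left(W^{2} + 53 E\right) - W = W^{2} - W + 53 E$)
$c = 42$
$I{\left(B \right)} = 2 B \left(-43 + B\right)$ ($I{\left(B \right)} = \left(-43 + B\right) 2 B = 2 B \left(-43 + B\right)$)
$\frac{1}{H{\left(-27,63 \right)} + I{\left(c \right)}} = \frac{1}{\left(63^{2} - 63 + 53 \left(-27\right)\right) + 2 \cdot 42 \left(-43 + 42\right)} = \frac{1}{\left(3969 - 63 - 1431\right) + 2 \cdot 42 \left(-1\right)} = \frac{1}{2475 - 84} = \frac{1}{2391}$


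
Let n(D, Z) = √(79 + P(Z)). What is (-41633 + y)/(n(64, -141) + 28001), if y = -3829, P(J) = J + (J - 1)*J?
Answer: -424327154/261345347 + 30308*√4990/261345347 ≈ -1.6154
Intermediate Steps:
P(J) = J + J*(-1 + J) (P(J) = J + (-1 + J)*J = J + J*(-1 + J))
n(D, Z) = √(79 + Z²)
(-41633 + y)/(n(64, -141) + 28001) = (-41633 - 3829)/(√(79 + (-141)²) + 28001) = -45462/(√(79 + 19881) + 28001) = -45462/(√19960 + 28001) = -45462/(2*√4990 + 28001) = -45462/(28001 + 2*√4990)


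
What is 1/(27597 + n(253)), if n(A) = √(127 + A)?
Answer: 27597/761594029 - 2*√95/761594029 ≈ 3.6210e-5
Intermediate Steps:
1/(27597 + n(253)) = 1/(27597 + √(127 + 253)) = 1/(27597 + √380) = 1/(27597 + 2*√95)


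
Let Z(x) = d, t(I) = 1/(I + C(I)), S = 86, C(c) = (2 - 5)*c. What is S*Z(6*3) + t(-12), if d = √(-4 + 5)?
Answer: 2065/24 ≈ 86.042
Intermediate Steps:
C(c) = -3*c
t(I) = -1/(2*I) (t(I) = 1/(I - 3*I) = 1/(-2*I) = -1/(2*I))
d = 1 (d = √1 = 1)
Z(x) = 1
S*Z(6*3) + t(-12) = 86*1 - ½/(-12) = 86 - ½*(-1/12) = 86 + 1/24 = 2065/24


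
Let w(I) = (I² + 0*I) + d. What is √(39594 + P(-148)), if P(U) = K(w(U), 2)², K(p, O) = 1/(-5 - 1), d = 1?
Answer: √1425385/6 ≈ 198.98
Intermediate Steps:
w(I) = 1 + I² (w(I) = (I² + 0*I) + 1 = (I² + 0) + 1 = I² + 1 = 1 + I²)
K(p, O) = -⅙ (K(p, O) = 1/(-6) = -⅙)
P(U) = 1/36 (P(U) = (-⅙)² = 1/36)
√(39594 + P(-148)) = √(39594 + 1/36) = √(1425385/36) = √1425385/6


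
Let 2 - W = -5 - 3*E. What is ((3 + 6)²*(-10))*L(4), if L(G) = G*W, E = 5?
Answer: -71280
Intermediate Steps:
W = 22 (W = 2 - (-5 - 3*5) = 2 - (-5 - 15) = 2 - 1*(-20) = 2 + 20 = 22)
L(G) = 22*G (L(G) = G*22 = 22*G)
((3 + 6)²*(-10))*L(4) = ((3 + 6)²*(-10))*(22*4) = (9²*(-10))*88 = (81*(-10))*88 = -810*88 = -71280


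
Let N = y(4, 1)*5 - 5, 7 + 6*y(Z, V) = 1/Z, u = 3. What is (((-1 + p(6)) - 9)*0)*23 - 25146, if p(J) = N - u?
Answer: -25146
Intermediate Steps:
y(Z, V) = -7/6 + 1/(6*Z)
N = -85/8 (N = ((⅙)*(1 - 7*4)/4)*5 - 5 = ((⅙)*(¼)*(1 - 28))*5 - 5 = ((⅙)*(¼)*(-27))*5 - 5 = -9/8*5 - 5 = -45/8 - 5 = -85/8 ≈ -10.625)
p(J) = -109/8 (p(J) = -85/8 - 1*3 = -85/8 - 3 = -109/8)
(((-1 + p(6)) - 9)*0)*23 - 25146 = (((-1 - 109/8) - 9)*0)*23 - 25146 = ((-117/8 - 9)*0)*23 - 25146 = -189/8*0*23 - 25146 = 0*23 - 25146 = 0 - 25146 = -25146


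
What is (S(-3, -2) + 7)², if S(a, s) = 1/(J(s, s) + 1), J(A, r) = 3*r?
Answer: 1156/25 ≈ 46.240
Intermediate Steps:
S(a, s) = 1/(1 + 3*s) (S(a, s) = 1/(3*s + 1) = 1/(1 + 3*s))
(S(-3, -2) + 7)² = (1/(1 + 3*(-2)) + 7)² = (1/(1 - 6) + 7)² = (1/(-5) + 7)² = (-⅕ + 7)² = (34/5)² = 1156/25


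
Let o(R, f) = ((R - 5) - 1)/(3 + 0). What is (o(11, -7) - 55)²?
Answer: 25600/9 ≈ 2844.4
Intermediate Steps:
o(R, f) = -2 + R/3 (o(R, f) = ((-5 + R) - 1)/3 = (-6 + R)*(⅓) = -2 + R/3)
(o(11, -7) - 55)² = ((-2 + (⅓)*11) - 55)² = ((-2 + 11/3) - 55)² = (5/3 - 55)² = (-160/3)² = 25600/9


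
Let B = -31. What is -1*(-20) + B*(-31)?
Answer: 981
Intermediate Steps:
-1*(-20) + B*(-31) = -1*(-20) - 31*(-31) = 20 + 961 = 981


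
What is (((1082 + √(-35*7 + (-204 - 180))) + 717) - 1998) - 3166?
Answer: -3365 + I*√629 ≈ -3365.0 + 25.08*I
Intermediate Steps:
(((1082 + √(-35*7 + (-204 - 180))) + 717) - 1998) - 3166 = (((1082 + √(-245 - 384)) + 717) - 1998) - 3166 = (((1082 + √(-629)) + 717) - 1998) - 3166 = (((1082 + I*√629) + 717) - 1998) - 3166 = ((1799 + I*√629) - 1998) - 3166 = (-199 + I*√629) - 3166 = -3365 + I*√629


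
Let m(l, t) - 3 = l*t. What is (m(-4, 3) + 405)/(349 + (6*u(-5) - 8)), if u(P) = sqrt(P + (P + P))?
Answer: 135036/116821 - 2376*I*sqrt(15)/116821 ≈ 1.1559 - 0.078772*I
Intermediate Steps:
u(P) = sqrt(3)*sqrt(P) (u(P) = sqrt(P + 2*P) = sqrt(3*P) = sqrt(3)*sqrt(P))
m(l, t) = 3 + l*t
(m(-4, 3) + 405)/(349 + (6*u(-5) - 8)) = ((3 - 4*3) + 405)/(349 + (6*(sqrt(3)*sqrt(-5)) - 8)) = ((3 - 12) + 405)/(349 + (6*(sqrt(3)*(I*sqrt(5))) - 8)) = (-9 + 405)/(349 + (6*(I*sqrt(15)) - 8)) = 396/(349 + (6*I*sqrt(15) - 8)) = 396/(349 + (-8 + 6*I*sqrt(15))) = 396/(341 + 6*I*sqrt(15))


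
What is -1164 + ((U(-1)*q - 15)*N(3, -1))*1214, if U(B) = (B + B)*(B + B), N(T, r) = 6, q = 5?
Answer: 35256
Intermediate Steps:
U(B) = 4*B² (U(B) = (2*B)*(2*B) = 4*B²)
-1164 + ((U(-1)*q - 15)*N(3, -1))*1214 = -1164 + (((4*(-1)²)*5 - 15)*6)*1214 = -1164 + (((4*1)*5 - 15)*6)*1214 = -1164 + ((4*5 - 15)*6)*1214 = -1164 + ((20 - 15)*6)*1214 = -1164 + (5*6)*1214 = -1164 + 30*1214 = -1164 + 36420 = 35256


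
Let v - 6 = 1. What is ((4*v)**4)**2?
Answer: 377801998336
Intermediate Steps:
v = 7 (v = 6 + 1 = 7)
((4*v)**4)**2 = ((4*7)**4)**2 = (28**4)**2 = 614656**2 = 377801998336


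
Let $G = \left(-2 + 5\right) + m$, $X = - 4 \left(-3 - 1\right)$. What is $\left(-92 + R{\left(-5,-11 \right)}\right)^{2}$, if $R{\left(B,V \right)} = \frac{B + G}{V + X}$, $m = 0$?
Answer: $\frac{213444}{25} \approx 8537.8$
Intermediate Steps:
$X = 16$ ($X = \left(-4\right) \left(-4\right) = 16$)
$G = 3$ ($G = \left(-2 + 5\right) + 0 = 3 + 0 = 3$)
$R{\left(B,V \right)} = \frac{3 + B}{16 + V}$ ($R{\left(B,V \right)} = \frac{B + 3}{V + 16} = \frac{3 + B}{16 + V}$)
$\left(-92 + R{\left(-5,-11 \right)}\right)^{2} = \left(-92 + \frac{3 - 5}{16 - 11}\right)^{2} = \left(-92 + \frac{1}{5} \left(-2\right)\right)^{2} = \left(-92 - \frac{2}{5}\right)^{2} = \left(- \frac{462}{5}\right)^{2} = \frac{213444}{25}$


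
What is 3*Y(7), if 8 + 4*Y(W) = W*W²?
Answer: 1005/4 ≈ 251.25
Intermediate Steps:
Y(W) = -2 + W³/4 (Y(W) = -2 + (W*W²)/4 = -2 + W³/4)
3*Y(7) = 3*(-2 + (¼)*7³) = 3*(-2 + (¼)*343) = 3*(-2 + 343/4) = 3*(335/4) = 1005/4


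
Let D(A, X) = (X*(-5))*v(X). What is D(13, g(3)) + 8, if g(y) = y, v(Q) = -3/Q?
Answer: 23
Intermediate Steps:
D(A, X) = 15 (D(A, X) = (X*(-5))*(-3/X) = (-5*X)*(-3/X) = 15)
D(13, g(3)) + 8 = 15 + 8 = 23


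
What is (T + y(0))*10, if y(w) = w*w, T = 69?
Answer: 690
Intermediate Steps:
y(w) = w²
(T + y(0))*10 = (69 + 0²)*10 = (69 + 0)*10 = 69*10 = 690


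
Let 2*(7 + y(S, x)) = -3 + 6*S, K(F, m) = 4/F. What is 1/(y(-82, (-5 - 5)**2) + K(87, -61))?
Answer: -174/44275 ≈ -0.0039300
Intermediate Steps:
y(S, x) = -17/2 + 3*S (y(S, x) = -7 + (-3 + 6*S)/2 = -7 + (-3/2 + 3*S) = -17/2 + 3*S)
1/(y(-82, (-5 - 5)**2) + K(87, -61)) = 1/((-17/2 + 3*(-82)) + 4/87) = 1/((-17/2 - 246) + 4*(1/87)) = 1/(-509/2 + 4/87) = 1/(-44275/174) = -174/44275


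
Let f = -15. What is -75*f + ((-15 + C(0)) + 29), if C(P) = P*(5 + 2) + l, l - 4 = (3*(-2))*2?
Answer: 1131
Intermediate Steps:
l = -8 (l = 4 + (3*(-2))*2 = 4 - 6*2 = 4 - 12 = -8)
C(P) = -8 + 7*P (C(P) = P*(5 + 2) - 8 = P*7 - 8 = 7*P - 8 = -8 + 7*P)
-75*f + ((-15 + C(0)) + 29) = -75*(-15) + ((-15 + (-8 + 7*0)) + 29) = 1125 + ((-15 + (-8 + 0)) + 29) = 1125 + ((-15 - 8) + 29) = 1125 + (-23 + 29) = 1125 + 6 = 1131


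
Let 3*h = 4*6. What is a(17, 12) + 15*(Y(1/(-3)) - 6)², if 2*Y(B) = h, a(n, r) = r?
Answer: 72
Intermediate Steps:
h = 8 (h = (4*6)/3 = (⅓)*24 = 8)
Y(B) = 4 (Y(B) = (½)*8 = 4)
a(17, 12) + 15*(Y(1/(-3)) - 6)² = 12 + 15*(4 - 6)² = 12 + 15*(-2)² = 12 + 15*4 = 12 + 60 = 72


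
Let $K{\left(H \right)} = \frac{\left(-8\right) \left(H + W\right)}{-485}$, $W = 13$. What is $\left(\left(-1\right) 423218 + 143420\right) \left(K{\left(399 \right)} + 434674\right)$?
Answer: $- \frac{58987066402428}{485} \approx -1.2162 \cdot 10^{11}$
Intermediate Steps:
$K{\left(H \right)} = \frac{104}{485} + \frac{8 H}{485}$ ($K{\left(H \right)} = \frac{\left(-8\right) \left(H + 13\right)}{-485} = - 8 \left(13 + H\right) \left(- \frac{1}{485}\right) = \left(-104 - 8 H\right) \left(- \frac{1}{485}\right) = \frac{104}{485} + \frac{8 H}{485}$)
$\left(\left(-1\right) 423218 + 143420\right) \left(K{\left(399 \right)} + 434674\right) = \left(\left(-1\right) 423218 + 143420\right) \left(\left(\frac{104}{485} + \frac{8}{485} \cdot 399\right) + 434674\right) = \left(-423218 + 143420\right) \left(\left(\frac{104}{485} + \frac{3192}{485}\right) + 434674\right) = - 279798 \left(\frac{3296}{485} + 434674\right) = \left(-279798\right) \frac{210820186}{485} = - \frac{58987066402428}{485}$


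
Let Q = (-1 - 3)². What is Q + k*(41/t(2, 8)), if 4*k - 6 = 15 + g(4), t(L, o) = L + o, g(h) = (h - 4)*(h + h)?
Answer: 1501/40 ≈ 37.525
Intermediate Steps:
Q = 16 (Q = (-4)² = 16)
g(h) = 2*h*(-4 + h) (g(h) = (-4 + h)*(2*h) = 2*h*(-4 + h))
k = 21/4 (k = 3/2 + (15 + 2*4*(-4 + 4))/4 = 3/2 + (15 + 2*4*0)/4 = 3/2 + (15 + 0)/4 = 3/2 + (¼)*15 = 3/2 + 15/4 = 21/4 ≈ 5.2500)
Q + k*(41/t(2, 8)) = 16 + 21*(41/(2 + 8))/4 = 16 + 21*(41/10)/4 = 16 + 21*(41*(⅒))/4 = 16 + (21/4)*(41/10) = 16 + 861/40 = 1501/40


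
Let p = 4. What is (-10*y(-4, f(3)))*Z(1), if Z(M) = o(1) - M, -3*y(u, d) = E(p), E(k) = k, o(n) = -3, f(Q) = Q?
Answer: -160/3 ≈ -53.333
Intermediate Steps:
y(u, d) = -4/3 (y(u, d) = -⅓*4 = -4/3)
Z(M) = -3 - M
(-10*y(-4, f(3)))*Z(1) = (-10*(-4/3))*(-3 - 1*1) = 40*(-3 - 1)/3 = (40/3)*(-4) = -160/3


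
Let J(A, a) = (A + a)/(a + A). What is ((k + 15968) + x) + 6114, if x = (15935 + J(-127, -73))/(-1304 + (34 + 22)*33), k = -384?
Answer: 369364/17 ≈ 21727.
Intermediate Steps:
J(A, a) = 1 (J(A, a) = (A + a)/(A + a) = 1)
x = 498/17 (x = (15935 + 1)/(-1304 + (34 + 22)*33) = 15936/(-1304 + 56*33) = 15936/(-1304 + 1848) = 15936/544 = 15936*(1/544) = 498/17 ≈ 29.294)
((k + 15968) + x) + 6114 = ((-384 + 15968) + 498/17) + 6114 = (15584 + 498/17) + 6114 = 265426/17 + 6114 = 369364/17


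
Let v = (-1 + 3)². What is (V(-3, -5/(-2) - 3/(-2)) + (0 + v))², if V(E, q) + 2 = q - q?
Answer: 4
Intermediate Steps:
V(E, q) = -2 (V(E, q) = -2 + (q - q) = -2 + 0 = -2)
v = 4 (v = 2² = 4)
(V(-3, -5/(-2) - 3/(-2)) + (0 + v))² = (-2 + (0 + 4))² = (-2 + 4)² = 2² = 4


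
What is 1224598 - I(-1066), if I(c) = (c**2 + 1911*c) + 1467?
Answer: 2123901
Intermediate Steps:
I(c) = 1467 + c**2 + 1911*c
1224598 - I(-1066) = 1224598 - (1467 + (-1066)**2 + 1911*(-1066)) = 1224598 - (1467 + 1136356 - 2037126) = 1224598 - 1*(-899303) = 1224598 + 899303 = 2123901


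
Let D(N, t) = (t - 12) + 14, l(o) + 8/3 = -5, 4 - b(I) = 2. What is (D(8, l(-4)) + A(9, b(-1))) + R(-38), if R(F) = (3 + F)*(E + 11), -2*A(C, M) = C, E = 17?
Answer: -5941/6 ≈ -990.17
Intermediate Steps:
b(I) = 2 (b(I) = 4 - 1*2 = 4 - 2 = 2)
l(o) = -23/3 (l(o) = -8/3 - 5 = -23/3)
D(N, t) = 2 + t (D(N, t) = (-12 + t) + 14 = 2 + t)
A(C, M) = -C/2
R(F) = 84 + 28*F (R(F) = (3 + F)*(17 + 11) = (3 + F)*28 = 84 + 28*F)
(D(8, l(-4)) + A(9, b(-1))) + R(-38) = ((2 - 23/3) - ½*9) + (84 + 28*(-38)) = (-17/3 - 9/2) + (84 - 1064) = -61/6 - 980 = -5941/6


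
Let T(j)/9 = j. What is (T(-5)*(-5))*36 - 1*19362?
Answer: -11262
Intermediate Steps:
T(j) = 9*j
(T(-5)*(-5))*36 - 1*19362 = ((9*(-5))*(-5))*36 - 1*19362 = -45*(-5)*36 - 19362 = 225*36 - 19362 = 8100 - 19362 = -11262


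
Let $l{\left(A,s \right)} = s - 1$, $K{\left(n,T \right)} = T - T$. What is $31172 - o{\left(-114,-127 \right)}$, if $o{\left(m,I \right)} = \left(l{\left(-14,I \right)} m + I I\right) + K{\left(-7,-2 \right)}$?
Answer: $451$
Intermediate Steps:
$K{\left(n,T \right)} = 0$
$l{\left(A,s \right)} = -1 + s$ ($l{\left(A,s \right)} = s - 1 = -1 + s$)
$o{\left(m,I \right)} = I^{2} + m \left(-1 + I\right)$ ($o{\left(m,I \right)} = \left(\left(-1 + I\right) m + I I\right) + 0 = \left(m \left(-1 + I\right) + I^{2}\right) + 0 = \left(I^{2} + m \left(-1 + I\right)\right) + 0 = I^{2} + m \left(-1 + I\right)$)
$31172 - o{\left(-114,-127 \right)} = 31172 - \left(\left(-127\right)^{2} - 114 \left(-1 - 127\right)\right) = 31172 - \left(16129 - -14592\right) = 31172 - \left(16129 + 14592\right) = 31172 - 30721 = 451$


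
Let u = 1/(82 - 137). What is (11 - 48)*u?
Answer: 37/55 ≈ 0.67273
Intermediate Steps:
u = -1/55 (u = 1/(-55) = -1/55 ≈ -0.018182)
(11 - 48)*u = (11 - 48)*(-1/55) = -37*(-1/55) = 37/55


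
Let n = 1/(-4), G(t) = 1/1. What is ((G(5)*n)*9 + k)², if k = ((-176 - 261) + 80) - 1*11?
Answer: 2193361/16 ≈ 1.3709e+5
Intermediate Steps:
G(t) = 1
n = -¼ ≈ -0.25000
k = -368 (k = (-437 + 80) - 11 = -357 - 11 = -368)
((G(5)*n)*9 + k)² = ((1*(-¼))*9 - 368)² = (-¼*9 - 368)² = (-9/4 - 368)² = (-1481/4)² = 2193361/16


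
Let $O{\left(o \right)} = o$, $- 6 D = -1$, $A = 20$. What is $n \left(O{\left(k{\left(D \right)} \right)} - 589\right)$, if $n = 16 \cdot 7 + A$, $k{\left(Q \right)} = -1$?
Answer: $-77880$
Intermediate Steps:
$D = \frac{1}{6}$ ($D = \left(- \frac{1}{6}\right) \left(-1\right) = \frac{1}{6} \approx 0.16667$)
$n = 132$ ($n = 16 \cdot 7 + 20 = 112 + 20 = 132$)
$n \left(O{\left(k{\left(D \right)} \right)} - 589\right) = 132 \left(-1 - 589\right) = 132 \left(-590\right) = -77880$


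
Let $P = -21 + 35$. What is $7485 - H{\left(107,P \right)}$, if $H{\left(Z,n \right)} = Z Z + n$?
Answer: $-3978$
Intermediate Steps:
$P = 14$
$H{\left(Z,n \right)} = n + Z^{2}$ ($H{\left(Z,n \right)} = Z^{2} + n = n + Z^{2}$)
$7485 - H{\left(107,P \right)} = 7485 - \left(14 + 107^{2}\right) = 7485 - \left(14 + 11449\right) = 7485 - 11463 = -3978$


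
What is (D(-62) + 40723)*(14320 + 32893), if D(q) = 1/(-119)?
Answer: 228795897668/119 ≈ 1.9227e+9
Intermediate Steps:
D(q) = -1/119
(D(-62) + 40723)*(14320 + 32893) = (-1/119 + 40723)*(14320 + 32893) = (4846036/119)*47213 = 228795897668/119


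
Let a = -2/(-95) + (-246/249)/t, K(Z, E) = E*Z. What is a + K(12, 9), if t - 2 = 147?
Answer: 126902364/1174865 ≈ 108.01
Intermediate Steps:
t = 149 (t = 2 + 147 = 149)
a = 16944/1174865 (a = -2/(-95) - 246/249/149 = -2*(-1/95) - 246*1/249*(1/149) = 2/95 - 82/83*1/149 = 2/95 - 82/12367 = 16944/1174865 ≈ 0.014422)
a + K(12, 9) = 16944/1174865 + 9*12 = 16944/1174865 + 108 = 126902364/1174865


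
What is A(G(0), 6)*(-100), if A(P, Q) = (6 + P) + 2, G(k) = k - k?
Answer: -800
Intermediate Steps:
G(k) = 0
A(P, Q) = 8 + P
A(G(0), 6)*(-100) = (8 + 0)*(-100) = 8*(-100) = -800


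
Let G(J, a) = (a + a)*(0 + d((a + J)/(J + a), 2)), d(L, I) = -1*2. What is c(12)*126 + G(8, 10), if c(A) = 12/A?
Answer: 86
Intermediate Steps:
d(L, I) = -2
G(J, a) = -4*a (G(J, a) = (a + a)*(0 - 2) = (2*a)*(-2) = -4*a)
c(12)*126 + G(8, 10) = (12/12)*126 - 4*10 = (12*(1/12))*126 - 40 = 1*126 - 40 = 126 - 40 = 86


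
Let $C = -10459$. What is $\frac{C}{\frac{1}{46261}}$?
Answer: $-483843799$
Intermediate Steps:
$\frac{C}{\frac{1}{46261}} = - \frac{10459}{\frac{1}{46261}} = - 10459 \frac{1}{\frac{1}{46261}} = \left(-10459\right) 46261 = -483843799$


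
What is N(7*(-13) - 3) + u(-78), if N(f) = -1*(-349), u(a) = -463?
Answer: -114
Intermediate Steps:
N(f) = 349
N(7*(-13) - 3) + u(-78) = 349 - 463 = -114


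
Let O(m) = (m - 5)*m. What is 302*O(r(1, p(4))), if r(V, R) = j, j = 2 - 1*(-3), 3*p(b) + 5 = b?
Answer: 0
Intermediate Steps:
p(b) = -5/3 + b/3
j = 5 (j = 2 + 3 = 5)
r(V, R) = 5
O(m) = m*(-5 + m) (O(m) = (-5 + m)*m = m*(-5 + m))
302*O(r(1, p(4))) = 302*(5*(-5 + 5)) = 302*(5*0) = 302*0 = 0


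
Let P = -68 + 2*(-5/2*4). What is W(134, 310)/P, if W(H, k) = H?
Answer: -67/44 ≈ -1.5227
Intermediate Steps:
P = -88 (P = -68 + 2*(-5*½*4) = -68 + 2*(-5/2*4) = -68 + 2*(-10) = -68 - 20 = -88)
W(134, 310)/P = 134/(-88) = 134*(-1/88) = -67/44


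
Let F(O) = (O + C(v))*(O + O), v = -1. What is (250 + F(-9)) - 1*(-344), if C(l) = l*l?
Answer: 738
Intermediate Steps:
C(l) = l²
F(O) = 2*O*(1 + O) (F(O) = (O + (-1)²)*(O + O) = (O + 1)*(2*O) = (1 + O)*(2*O) = 2*O*(1 + O))
(250 + F(-9)) - 1*(-344) = (250 + 2*(-9)*(1 - 9)) - 1*(-344) = (250 + 2*(-9)*(-8)) + 344 = (250 + 144) + 344 = 394 + 344 = 738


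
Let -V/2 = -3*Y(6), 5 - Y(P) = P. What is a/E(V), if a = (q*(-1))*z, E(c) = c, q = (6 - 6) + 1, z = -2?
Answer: -⅓ ≈ -0.33333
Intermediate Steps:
Y(P) = 5 - P
V = -6 (V = -(-6)*(5 - 1*6) = -(-6)*(5 - 6) = -(-6)*(-1) = -2*3 = -6)
q = 1 (q = 0 + 1 = 1)
a = 2 (a = (1*(-1))*(-2) = -1*(-2) = 2)
a/E(V) = 2/(-6) = 2*(-⅙) = -⅓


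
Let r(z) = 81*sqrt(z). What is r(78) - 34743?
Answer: -34743 + 81*sqrt(78) ≈ -34028.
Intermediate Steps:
r(78) - 34743 = 81*sqrt(78) - 34743 = -34743 + 81*sqrt(78)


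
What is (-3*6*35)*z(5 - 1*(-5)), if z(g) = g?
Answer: -6300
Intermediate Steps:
(-3*6*35)*z(5 - 1*(-5)) = (-3*6*35)*(5 - 1*(-5)) = (-18*35)*(5 + 5) = -630*10 = -6300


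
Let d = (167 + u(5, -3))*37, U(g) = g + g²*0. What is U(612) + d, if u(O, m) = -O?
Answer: 6606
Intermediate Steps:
U(g) = g (U(g) = g + 0 = g)
d = 5994 (d = (167 - 1*5)*37 = (167 - 5)*37 = 162*37 = 5994)
U(612) + d = 612 + 5994 = 6606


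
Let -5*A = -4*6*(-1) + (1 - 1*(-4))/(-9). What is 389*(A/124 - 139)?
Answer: -301798259/5580 ≈ -54086.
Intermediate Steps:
A = -211/45 (A = -(-4*6*(-1) + (1 - 1*(-4))/(-9))/5 = -(-24*(-1) + (1 + 4)*(-1/9))/5 = -(24 + 5*(-1/9))/5 = -(24 - 5/9)/5 = -1/5*211/9 = -211/45 ≈ -4.6889)
389*(A/124 - 139) = 389*(-211/45/124 - 139) = 389*(-211/45*1/124 - 139) = 389*(-211/5580 - 139) = 389*(-775831/5580) = -301798259/5580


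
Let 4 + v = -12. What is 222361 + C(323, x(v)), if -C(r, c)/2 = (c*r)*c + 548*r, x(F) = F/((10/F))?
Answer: -13875239/25 ≈ -5.5501e+5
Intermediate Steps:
v = -16 (v = -4 - 12 = -16)
x(F) = F**2/10 (x(F) = F*(F/10) = F**2/10)
C(r, c) = -1096*r - 2*r*c**2 (C(r, c) = -2*((c*r)*c + 548*r) = -2*(r*c**2 + 548*r) = -2*(548*r + r*c**2) = -1096*r - 2*r*c**2)
222361 + C(323, x(v)) = 222361 - 2*323*(548 + ((1/10)*(-16)**2)**2) = 222361 - 2*323*(548 + ((1/10)*256)**2) = 222361 - 2*323*(548 + (128/5)**2) = 222361 - 2*323*(548 + 16384/25) = 222361 - 2*323*30084/25 = 222361 - 19434264/25 = -13875239/25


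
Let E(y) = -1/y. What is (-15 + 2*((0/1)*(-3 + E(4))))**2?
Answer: 225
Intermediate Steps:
(-15 + 2*((0/1)*(-3 + E(4))))**2 = (-15 + 2*((0/1)*(-3 - 1/4)))**2 = (-15 + 2*((0*1)*(-3 - 1*1/4)))**2 = (-15 + 2*(0*(-3 - 1/4)))**2 = (-15 + 2*(0*(-13/4)))**2 = (-15 + 2*0)**2 = (-15 + 0)**2 = (-15)**2 = 225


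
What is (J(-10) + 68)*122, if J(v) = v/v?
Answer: 8418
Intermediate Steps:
J(v) = 1
(J(-10) + 68)*122 = (1 + 68)*122 = 69*122 = 8418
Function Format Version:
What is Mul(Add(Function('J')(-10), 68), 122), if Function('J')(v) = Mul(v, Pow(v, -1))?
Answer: 8418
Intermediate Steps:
Function('J')(v) = 1
Mul(Add(Function('J')(-10), 68), 122) = Mul(Add(1, 68), 122) = Mul(69, 122) = 8418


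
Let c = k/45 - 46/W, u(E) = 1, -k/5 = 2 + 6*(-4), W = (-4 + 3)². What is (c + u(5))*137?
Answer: -52471/9 ≈ -5830.1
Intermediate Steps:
W = 1 (W = (-1)² = 1)
k = 110 (k = -5*(2 + 6*(-4)) = -5*(2 - 24) = -5*(-22) = 110)
c = -392/9 (c = 110/45 - 46/1 = 110*(1/45) - 46*1 = 22/9 - 46 = -392/9 ≈ -43.556)
(c + u(5))*137 = (-392/9 + 1)*137 = -383/9*137 = -52471/9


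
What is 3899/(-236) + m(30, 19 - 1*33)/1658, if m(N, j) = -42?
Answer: -3237227/195644 ≈ -16.547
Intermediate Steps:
3899/(-236) + m(30, 19 - 1*33)/1658 = 3899/(-236) - 42/1658 = 3899*(-1/236) - 42*1/1658 = -3899/236 - 21/829 = -3237227/195644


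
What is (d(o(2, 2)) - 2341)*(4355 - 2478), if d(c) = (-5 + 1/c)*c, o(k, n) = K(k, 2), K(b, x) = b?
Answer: -4410950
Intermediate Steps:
o(k, n) = k
d(c) = c*(-5 + 1/c) (d(c) = (-5 + 1/c)*c = c*(-5 + 1/c))
(d(o(2, 2)) - 2341)*(4355 - 2478) = ((1 - 5*2) - 2341)*(4355 - 2478) = ((1 - 10) - 2341)*1877 = (-9 - 2341)*1877 = -2350*1877 = -4410950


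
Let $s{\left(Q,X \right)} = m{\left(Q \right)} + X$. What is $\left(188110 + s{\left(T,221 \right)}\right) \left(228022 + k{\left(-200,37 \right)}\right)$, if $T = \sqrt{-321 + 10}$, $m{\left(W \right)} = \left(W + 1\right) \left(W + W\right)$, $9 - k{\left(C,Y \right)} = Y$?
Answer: $42796525746 + 455988 i \sqrt{311} \approx 4.2797 \cdot 10^{10} + 8.0414 \cdot 10^{6} i$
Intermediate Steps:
$k{\left(C,Y \right)} = 9 - Y$
$m{\left(W \right)} = 2 W \left(1 + W\right)$ ($m{\left(W \right)} = \left(1 + W\right) 2 W = 2 W \left(1 + W\right)$)
$T = i \sqrt{311}$ ($T = \sqrt{-311} = i \sqrt{311} \approx 17.635 i$)
$s{\left(Q,X \right)} = X + 2 Q \left(1 + Q\right)$ ($s{\left(Q,X \right)} = 2 Q \left(1 + Q\right) + X = X + 2 Q \left(1 + Q\right)$)
$\left(188110 + s{\left(T,221 \right)}\right) \left(228022 + k{\left(-200,37 \right)}\right) = \left(188110 + \left(221 + 2 i \sqrt{311} \left(1 + i \sqrt{311}\right)\right)\right) \left(228022 + \left(9 - 37\right)\right) = \left(188331 + 2 i \sqrt{311} \left(1 + i \sqrt{311}\right)\right) \left(228022 - 28\right) = \left(188331 + 2 i \sqrt{311} \left(1 + i \sqrt{311}\right)\right) 227994 = 42938338014 + 455988 i \sqrt{311} \left(1 + i \sqrt{311}\right)$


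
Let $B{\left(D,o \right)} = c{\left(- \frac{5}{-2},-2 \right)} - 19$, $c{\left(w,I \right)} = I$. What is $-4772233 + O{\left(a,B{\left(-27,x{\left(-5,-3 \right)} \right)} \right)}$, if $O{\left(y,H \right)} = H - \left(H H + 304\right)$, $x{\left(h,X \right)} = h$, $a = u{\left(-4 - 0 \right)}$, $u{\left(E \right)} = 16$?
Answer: $-4772999$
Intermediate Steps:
$a = 16$
$B{\left(D,o \right)} = -21$ ($B{\left(D,o \right)} = -2 - 19 = -21$)
$O{\left(y,H \right)} = -304 + H - H^{2}$ ($O{\left(y,H \right)} = H - \left(H^{2} + 304\right) = H - \left(304 + H^{2}\right) = -304 + H - H^{2}$)
$-4772233 + O{\left(a,B{\left(-27,x{\left(-5,-3 \right)} \right)} \right)} = -4772233 - 766 = -4772999$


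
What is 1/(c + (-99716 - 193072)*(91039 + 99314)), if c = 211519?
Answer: -1/55732862645 ≈ -1.7943e-11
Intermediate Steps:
1/(c + (-99716 - 193072)*(91039 + 99314)) = 1/(211519 + (-99716 - 193072)*(91039 + 99314)) = 1/(211519 - 292788*190353) = 1/(211519 - 55733074164) = 1/(-55732862645) = -1/55732862645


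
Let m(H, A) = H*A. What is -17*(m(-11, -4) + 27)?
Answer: -1207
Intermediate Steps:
m(H, A) = A*H
-17*(m(-11, -4) + 27) = -17*(-4*(-11) + 27) = -17*(44 + 27) = -17*71 = -1207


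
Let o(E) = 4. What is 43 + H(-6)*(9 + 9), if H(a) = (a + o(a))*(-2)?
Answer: 115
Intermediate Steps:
H(a) = -8 - 2*a (H(a) = (a + 4)*(-2) = (4 + a)*(-2) = -8 - 2*a)
43 + H(-6)*(9 + 9) = 43 + (-8 - 2*(-6))*(9 + 9) = 43 + (-8 + 12)*18 = 43 + 4*18 = 43 + 72 = 115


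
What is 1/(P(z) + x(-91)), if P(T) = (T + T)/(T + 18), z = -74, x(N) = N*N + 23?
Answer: 14/116293 ≈ 0.00012039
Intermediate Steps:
x(N) = 23 + N**2 (x(N) = N**2 + 23 = 23 + N**2)
P(T) = 2*T/(18 + T) (P(T) = (2*T)/(18 + T) = 2*T/(18 + T))
1/(P(z) + x(-91)) = 1/(2*(-74)/(18 - 74) + (23 + (-91)**2)) = 1/(2*(-74)/(-56) + (23 + 8281)) = 1/(2*(-74)*(-1/56) + 8304) = 1/(37/14 + 8304) = 1/(116293/14) = 14/116293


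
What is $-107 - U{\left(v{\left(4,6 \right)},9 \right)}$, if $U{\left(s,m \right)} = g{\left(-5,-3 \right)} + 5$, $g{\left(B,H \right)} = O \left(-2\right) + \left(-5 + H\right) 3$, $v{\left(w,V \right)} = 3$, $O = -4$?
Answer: $-96$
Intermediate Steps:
$g{\left(B,H \right)} = -7 + 3 H$ ($g{\left(B,H \right)} = \left(-4\right) \left(-2\right) + \left(-5 + H\right) 3 = 8 + \left(-15 + 3 H\right) = -7 + 3 H$)
$U{\left(s,m \right)} = -11$ ($U{\left(s,m \right)} = \left(-7 + 3 \left(-3\right)\right) + 5 = \left(-7 - 9\right) + 5 = -16 + 5 = -11$)
$-107 - U{\left(v{\left(4,6 \right)},9 \right)} = -107 - -11 = -107 + 11 = -96$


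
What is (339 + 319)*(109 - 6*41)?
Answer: -90146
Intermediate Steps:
(339 + 319)*(109 - 6*41) = 658*(109 - 246) = 658*(-137) = -90146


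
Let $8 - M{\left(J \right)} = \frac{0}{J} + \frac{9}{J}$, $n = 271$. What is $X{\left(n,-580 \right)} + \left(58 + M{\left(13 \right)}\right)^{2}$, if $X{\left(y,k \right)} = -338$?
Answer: $\frac{663679}{169} \approx 3927.1$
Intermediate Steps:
$M{\left(J \right)} = 8 - \frac{9}{J}$ ($M{\left(J \right)} = 8 - \left(\frac{0}{J} + \frac{9}{J}\right) = 8 - \left(0 + \frac{9}{J}\right) = 8 - \frac{9}{J}$)
$X{\left(n,-580 \right)} + \left(58 + M{\left(13 \right)}\right)^{2} = -338 + \left(58 + \left(8 - \frac{9}{13}\right)\right)^{2} = -338 + \left(58 + \frac{95}{13}\right)^{2} = -338 + \left(\frac{849}{13}\right)^{2} = -338 + \frac{720801}{169} = \frac{663679}{169}$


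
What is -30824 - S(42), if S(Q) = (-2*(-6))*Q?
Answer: -31328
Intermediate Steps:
S(Q) = 12*Q
-30824 - S(42) = -30824 - 12*42 = -30824 - 1*504 = -30824 - 504 = -31328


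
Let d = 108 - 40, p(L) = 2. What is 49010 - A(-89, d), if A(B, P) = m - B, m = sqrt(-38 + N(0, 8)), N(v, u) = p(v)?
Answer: 48921 - 6*I ≈ 48921.0 - 6.0*I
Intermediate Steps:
d = 68
N(v, u) = 2
m = 6*I (m = sqrt(-38 + 2) = sqrt(-36) = 6*I ≈ 6.0*I)
A(B, P) = -B + 6*I (A(B, P) = 6*I - B = -B + 6*I)
49010 - A(-89, d) = 49010 - (-1*(-89) + 6*I) = 49010 - (89 + 6*I) = 49010 + (-89 - 6*I) = 48921 - 6*I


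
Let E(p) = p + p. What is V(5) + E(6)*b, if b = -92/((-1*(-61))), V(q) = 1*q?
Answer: -799/61 ≈ -13.098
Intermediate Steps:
E(p) = 2*p
V(q) = q
b = -92/61 ≈ -1.5082
V(5) + E(6)*b = 5 + (2*6)*(-92/61) = 5 + 12*(-92/61) = 5 - 1104/61 = -799/61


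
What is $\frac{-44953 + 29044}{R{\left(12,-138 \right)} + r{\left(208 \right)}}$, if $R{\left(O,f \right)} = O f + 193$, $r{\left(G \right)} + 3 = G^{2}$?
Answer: $- \frac{15909}{41798} \approx -0.38062$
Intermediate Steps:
$r{\left(G \right)} = -3 + G^{2}$
$R{\left(O,f \right)} = 193 + O f$
$\frac{-44953 + 29044}{R{\left(12,-138 \right)} + r{\left(208 \right)}} = \frac{-44953 + 29044}{\left(193 + 12 \left(-138\right)\right) - \left(3 - 208^{2}\right)} = - \frac{15909}{\left(193 - 1656\right) + \left(-3 + 43264\right)} = - \frac{15909}{-1463 + 43261} = - \frac{15909}{41798}$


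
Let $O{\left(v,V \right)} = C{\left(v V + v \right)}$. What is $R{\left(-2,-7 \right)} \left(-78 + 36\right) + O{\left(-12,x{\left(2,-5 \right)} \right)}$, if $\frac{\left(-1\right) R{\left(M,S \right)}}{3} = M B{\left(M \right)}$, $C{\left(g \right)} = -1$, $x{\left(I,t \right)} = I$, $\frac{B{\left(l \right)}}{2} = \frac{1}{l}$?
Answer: $251$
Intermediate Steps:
$B{\left(l \right)} = \frac{2}{l}$
$O{\left(v,V \right)} = -1$
$R{\left(M,S \right)} = -6$ ($R{\left(M,S \right)} = - 3 M \frac{2}{M} = \left(-3\right) 2 = -6$)
$R{\left(-2,-7 \right)} \left(-78 + 36\right) + O{\left(-12,x{\left(2,-5 \right)} \right)} = - 6 \left(-78 + 36\right) - 1 = \left(-6\right) \left(-42\right) - 1 = 252 - 1 = 251$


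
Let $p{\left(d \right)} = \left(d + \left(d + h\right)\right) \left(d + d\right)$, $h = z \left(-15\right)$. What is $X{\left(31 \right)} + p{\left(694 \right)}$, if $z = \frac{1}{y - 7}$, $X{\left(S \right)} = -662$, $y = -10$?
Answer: $\frac{32760814}{17} \approx 1.9271 \cdot 10^{6}$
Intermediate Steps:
$z = - \frac{1}{17}$ ($z = \frac{1}{-10 - 7} = \frac{1}{-17} = - \frac{1}{17} \approx -0.058824$)
$h = \frac{15}{17}$ ($h = \left(- \frac{1}{17}\right) \left(-15\right) = \frac{15}{17} \approx 0.88235$)
$p{\left(d \right)} = 2 d \left(\frac{15}{17} + 2 d\right)$ ($p{\left(d \right)} = \left(d + \left(d + \frac{15}{17}\right)\right) \left(d + d\right) = \left(d + \left(\frac{15}{17} + d\right)\right) 2 d = \left(\frac{15}{17} + 2 d\right) 2 d = 2 d \left(\frac{15}{17} + 2 d\right)$)
$X{\left(31 \right)} + p{\left(694 \right)} = -662 + \frac{2}{17} \cdot 694 \left(15 + 34 \cdot 694\right) = -662 + \frac{2}{17} \cdot 694 \left(15 + 23596\right) = -662 + \frac{2}{17} \cdot 694 \cdot 23611 = -662 + \frac{32772068}{17} = \frac{32760814}{17}$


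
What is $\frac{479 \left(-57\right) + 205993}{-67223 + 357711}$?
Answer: $\frac{89345}{145244} \approx 0.61514$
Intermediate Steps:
$\frac{479 \left(-57\right) + 205993}{-67223 + 357711} = \frac{-27303 + 205993}{290488} = 178690 \cdot \frac{1}{290488} = \frac{89345}{145244}$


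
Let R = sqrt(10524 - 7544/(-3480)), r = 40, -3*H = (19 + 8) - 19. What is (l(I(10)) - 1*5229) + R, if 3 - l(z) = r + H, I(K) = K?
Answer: -15790/3 + sqrt(1991814105)/435 ≈ -5160.7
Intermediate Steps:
H = -8/3 (H = -((19 + 8) - 19)/3 = -(27 - 19)/3 = -1/3*8 = -8/3 ≈ -2.6667)
l(z) = -103/3 (l(z) = 3 - (40 - 8/3) = 3 - 1*112/3 = 3 - 112/3 = -103/3)
R = sqrt(1991814105)/435 (R = sqrt(10524 - 7544*(-1/3480)) = sqrt(10524 + 943/435) = sqrt(4578883/435) = sqrt(1991814105)/435 ≈ 102.60)
(l(I(10)) - 1*5229) + R = (-103/3 - 1*5229) + sqrt(1991814105)/435 = (-103/3 - 5229) + sqrt(1991814105)/435 = -15790/3 + sqrt(1991814105)/435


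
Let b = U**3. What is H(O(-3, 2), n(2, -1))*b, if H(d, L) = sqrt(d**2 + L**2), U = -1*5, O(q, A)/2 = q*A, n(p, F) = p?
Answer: -250*sqrt(37) ≈ -1520.7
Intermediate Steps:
O(q, A) = 2*A*q (O(q, A) = 2*(q*A) = 2*(A*q) = 2*A*q)
U = -5
b = -125 (b = (-5)**3 = -125)
H(d, L) = sqrt(L**2 + d**2)
H(O(-3, 2), n(2, -1))*b = sqrt(2**2 + (2*2*(-3))**2)*(-125) = sqrt(4 + (-12)**2)*(-125) = sqrt(4 + 144)*(-125) = sqrt(148)*(-125) = (2*sqrt(37))*(-125) = -250*sqrt(37)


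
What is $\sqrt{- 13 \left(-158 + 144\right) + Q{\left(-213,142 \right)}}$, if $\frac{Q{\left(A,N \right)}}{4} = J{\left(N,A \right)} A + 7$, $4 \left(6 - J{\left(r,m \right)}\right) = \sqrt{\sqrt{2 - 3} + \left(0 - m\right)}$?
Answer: $\sqrt{-4902 + 213 \sqrt{213 + i}} \approx 0.08616 + 42.348 i$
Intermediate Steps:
$J{\left(r,m \right)} = 6 - \frac{\sqrt{i - m}}{4}$ ($J{\left(r,m \right)} = 6 - \frac{\sqrt{\sqrt{2 - 3} + \left(0 - m\right)}}{4} = 6 - \frac{\sqrt{\sqrt{-1} - m}}{4} = 6 - \frac{\sqrt{i - m}}{4}$)
$Q{\left(A,N \right)} = 28 + 4 A \left(6 - \frac{\sqrt{i - A}}{4}\right)$ ($Q{\left(A,N \right)} = 4 \left(\left(6 - \frac{\sqrt{i - A}}{4}\right) A + 7\right) = 4 \left(A \left(6 - \frac{\sqrt{i - A}}{4}\right) + 7\right) = 4 \left(7 + A \left(6 - \frac{\sqrt{i - A}}{4}\right)\right) = 28 + 4 A \left(6 - \frac{\sqrt{i - A}}{4}\right)$)
$\sqrt{- 13 \left(-158 + 144\right) + Q{\left(-213,142 \right)}} = \sqrt{- 13 \left(-158 + 144\right) + \left(28 - - 213 \left(-24 + \sqrt{i - -213}\right)\right)} = \sqrt{\left(-13\right) \left(-14\right) + \left(28 - - 213 \left(-24 + \sqrt{i + 213}\right)\right)} = \sqrt{182 + \left(28 - - 213 \left(-24 + \sqrt{213 + i}\right)\right)} = \sqrt{182 - \left(5084 - 213 \sqrt{213 + i}\right)} = \sqrt{-4902 + 213 \sqrt{213 + i}}$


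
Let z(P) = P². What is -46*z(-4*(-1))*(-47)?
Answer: 34592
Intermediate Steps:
-46*z(-4*(-1))*(-47) = -46*(-4*(-1))²*(-47) = -46*4²*(-47) = -46*16*(-47) = -736*(-47) = 34592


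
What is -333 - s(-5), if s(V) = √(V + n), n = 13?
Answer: -333 - 2*√2 ≈ -335.83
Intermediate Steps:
s(V) = √(13 + V) (s(V) = √(V + 13) = √(13 + V))
-333 - s(-5) = -333 - √(13 - 5) = -333 - √8 = -333 - 2*√2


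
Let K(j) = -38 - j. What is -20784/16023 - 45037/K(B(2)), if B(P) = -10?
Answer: 34335519/21364 ≈ 1607.2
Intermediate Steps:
-20784/16023 - 45037/K(B(2)) = -20784/16023 - 45037/(-38 - 1*(-10)) = -20784*1/16023 - 45037/(-38 + 10) = -6928/5341 - 45037/(-28) = -6928/5341 - 45037*(-1/28) = -6928/5341 + 45037/28 = 34335519/21364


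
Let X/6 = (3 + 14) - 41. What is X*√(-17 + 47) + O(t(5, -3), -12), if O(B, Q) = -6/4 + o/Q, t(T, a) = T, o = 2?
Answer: -5/3 - 144*√30 ≈ -790.39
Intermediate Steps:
O(B, Q) = -3/2 + 2/Q (O(B, Q) = -6/4 + 2/Q = -6*¼ + 2/Q = -3/2 + 2/Q)
X = -144 (X = 6*((3 + 14) - 41) = 6*(17 - 41) = 6*(-24) = -144)
X*√(-17 + 47) + O(t(5, -3), -12) = -144*√(-17 + 47) + (-3/2 + 2/(-12)) = -144*√30 + (-3/2 + 2*(-1/12)) = -144*√30 + (-3/2 - ⅙) = -144*√30 - 5/3 = -5/3 - 144*√30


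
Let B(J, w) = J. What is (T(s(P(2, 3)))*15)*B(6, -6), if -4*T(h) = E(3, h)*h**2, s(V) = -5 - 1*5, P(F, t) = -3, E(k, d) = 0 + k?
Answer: -6750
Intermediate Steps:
E(k, d) = k
s(V) = -10 (s(V) = -5 - 5 = -10)
T(h) = -3*h**2/4
(T(s(P(2, 3)))*15)*B(6, -6) = (-3/4*(-10)**2*15)*6 = (-3/4*100*15)*6 = -75*15*6 = -1125*6 = -6750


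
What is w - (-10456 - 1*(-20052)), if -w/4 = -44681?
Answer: 169128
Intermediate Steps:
w = 178724 (w = -4*(-44681) = 178724)
w - (-10456 - 1*(-20052)) = 178724 - (-10456 - 1*(-20052)) = 178724 - (-10456 + 20052) = 178724 - 1*9596 = 178724 - 9596 = 169128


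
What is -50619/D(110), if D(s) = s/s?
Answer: -50619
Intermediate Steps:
D(s) = 1
-50619/D(110) = -50619/1 = -50619*1 = -50619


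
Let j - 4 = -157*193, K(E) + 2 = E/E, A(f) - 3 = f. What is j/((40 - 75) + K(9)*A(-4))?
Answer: 30297/34 ≈ 891.09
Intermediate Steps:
A(f) = 3 + f
K(E) = -1 (K(E) = -2 + E/E = -2 + 1 = -1)
j = -30297 (j = 4 - 157*193 = 4 - 30301 = -30297)
j/((40 - 75) + K(9)*A(-4)) = -30297/((40 - 75) - (3 - 4)) = -30297/(-35 - 1*(-1)) = -30297/(-35 + 1) = -30297/(-34) = -30297*(-1/34) = 30297/34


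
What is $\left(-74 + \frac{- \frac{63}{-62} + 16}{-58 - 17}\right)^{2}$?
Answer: $\frac{4765278961}{864900} \approx 5509.6$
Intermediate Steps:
$\left(-74 + \frac{- \frac{63}{-62} + 16}{-58 - 17}\right)^{2} = \left(-74 + \frac{\left(-63\right) \left(- \frac{1}{62}\right) + 16}{-75}\right)^{2} = \left(-74 + \left(\frac{63}{62} + 16\right) \left(- \frac{1}{75}\right)\right)^{2} = \left(-74 + \frac{1055}{62} \left(- \frac{1}{75}\right)\right)^{2} = \left(-74 - \frac{211}{930}\right)^{2} = \left(- \frac{69031}{930}\right)^{2} = \frac{4765278961}{864900}$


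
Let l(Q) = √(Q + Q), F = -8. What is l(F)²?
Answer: -16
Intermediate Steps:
l(Q) = √2*√Q (l(Q) = √(2*Q) = √2*√Q)
l(F)² = (√2*√(-8))² = (√2*(2*I*√2))² = (4*I)² = -16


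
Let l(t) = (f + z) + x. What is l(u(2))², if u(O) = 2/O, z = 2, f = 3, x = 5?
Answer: 100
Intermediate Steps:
l(t) = 10 (l(t) = (3 + 2) + 5 = 5 + 5 = 10)
l(u(2))² = 10² = 100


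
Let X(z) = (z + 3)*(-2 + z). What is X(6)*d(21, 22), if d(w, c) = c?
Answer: 792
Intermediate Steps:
X(z) = (-2 + z)*(3 + z) (X(z) = (3 + z)*(-2 + z) = (-2 + z)*(3 + z))
X(6)*d(21, 22) = (-6 + 6 + 6²)*22 = (-6 + 6 + 36)*22 = 36*22 = 792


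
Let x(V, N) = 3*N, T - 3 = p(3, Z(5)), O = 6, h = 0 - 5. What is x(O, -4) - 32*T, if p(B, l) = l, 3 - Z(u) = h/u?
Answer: -236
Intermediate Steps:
h = -5
Z(u) = 3 + 5/u (Z(u) = 3 - (-5)/u = 3 + 5/u)
T = 7 (T = 3 + (3 + 5/5) = 3 + (3 + 5*(1/5)) = 3 + (3 + 1) = 3 + 4 = 7)
x(O, -4) - 32*T = 3*(-4) - 32*7 = -12 - 224 = -236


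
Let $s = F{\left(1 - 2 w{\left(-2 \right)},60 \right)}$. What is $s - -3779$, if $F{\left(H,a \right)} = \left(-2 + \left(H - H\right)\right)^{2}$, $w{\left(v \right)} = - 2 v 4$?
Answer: $3783$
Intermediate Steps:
$w{\left(v \right)} = - 8 v$
$F{\left(H,a \right)} = 4$ ($F{\left(H,a \right)} = \left(-2 + 0\right)^{2} = \left(-2\right)^{2} = 4$)
$s = 4$
$s - -3779 = 4 - -3779 = 4 + 3779 = 3783$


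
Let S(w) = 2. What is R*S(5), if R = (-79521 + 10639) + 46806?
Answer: -44152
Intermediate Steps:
R = -22076 (R = -68882 + 46806 = -22076)
R*S(5) = -22076*2 = -44152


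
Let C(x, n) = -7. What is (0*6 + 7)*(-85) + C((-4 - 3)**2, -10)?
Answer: -602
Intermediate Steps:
(0*6 + 7)*(-85) + C((-4 - 3)**2, -10) = (0*6 + 7)*(-85) - 7 = (0 + 7)*(-85) - 7 = 7*(-85) - 7 = -595 - 7 = -602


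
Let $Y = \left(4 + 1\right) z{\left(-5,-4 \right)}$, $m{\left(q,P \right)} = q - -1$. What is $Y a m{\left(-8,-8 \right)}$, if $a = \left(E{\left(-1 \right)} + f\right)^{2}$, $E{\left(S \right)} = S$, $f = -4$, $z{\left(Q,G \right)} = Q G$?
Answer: $-17500$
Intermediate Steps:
$z{\left(Q,G \right)} = G Q$
$m{\left(q,P \right)} = 1 + q$ ($m{\left(q,P \right)} = q + 1 = 1 + q$)
$a = 25$ ($a = \left(-1 - 4\right)^{2} = \left(-5\right)^{2} = 25$)
$Y = 100$ ($Y = \left(4 + 1\right) \left(\left(-4\right) \left(-5\right)\right) = 5 \cdot 20 = 100$)
$Y a m{\left(-8,-8 \right)} = 100 \cdot 25 \left(1 - 8\right) = 2500 \left(-7\right) = -17500$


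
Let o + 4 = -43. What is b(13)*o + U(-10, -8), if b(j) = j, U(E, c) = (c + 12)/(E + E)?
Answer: -3056/5 ≈ -611.20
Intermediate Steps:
o = -47 (o = -4 - 43 = -47)
U(E, c) = (12 + c)/(2*E) (U(E, c) = (12 + c)/((2*E)) = (12 + c)*(1/(2*E)) = (12 + c)/(2*E))
b(13)*o + U(-10, -8) = 13*(-47) + (½)*(12 - 8)/(-10) = -611 + (½)*(-⅒)*4 = -611 - ⅕ = -3056/5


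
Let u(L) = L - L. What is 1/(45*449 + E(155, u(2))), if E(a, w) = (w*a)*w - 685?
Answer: 1/19520 ≈ 5.1229e-5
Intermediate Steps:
u(L) = 0
E(a, w) = -685 + a*w² (E(a, w) = (a*w)*w - 685 = a*w² - 685 = -685 + a*w²)
1/(45*449 + E(155, u(2))) = 1/(45*449 + (-685 + 155*0²)) = 1/(20205 + (-685 + 155*0)) = 1/(20205 + (-685 + 0)) = 1/(20205 - 685) = 1/19520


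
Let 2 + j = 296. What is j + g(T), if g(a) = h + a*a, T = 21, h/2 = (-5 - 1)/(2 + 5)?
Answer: 5133/7 ≈ 733.29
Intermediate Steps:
h = -12/7 (h = 2*((-5 - 1)/(2 + 5)) = 2*(-6/7) = -12/7 ≈ -1.7143)
j = 294 (j = -2 + 296 = 294)
g(a) = -12/7 + a**2 (g(a) = -12/7 + a*a = -12/7 + a**2)
j + g(T) = 294 + (-12/7 + 21**2) = 294 + (-12/7 + 441) = 294 + 3075/7 = 5133/7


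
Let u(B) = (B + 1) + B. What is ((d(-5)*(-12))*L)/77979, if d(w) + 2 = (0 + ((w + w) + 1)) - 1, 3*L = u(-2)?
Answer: -48/25993 ≈ -0.0018467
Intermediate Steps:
u(B) = 1 + 2*B (u(B) = (1 + B) + B = 1 + 2*B)
L = -1 (L = (1 + 2*(-2))/3 = (1 - 4)/3 = (⅓)*(-3) = -1)
d(w) = -2 + 2*w (d(w) = -2 + ((0 + ((w + w) + 1)) - 1) = -2 + ((0 + (2*w + 1)) - 1) = -2 + ((0 + (1 + 2*w)) - 1) = -2 + ((1 + 2*w) - 1) = -2 + 2*w)
((d(-5)*(-12))*L)/77979 = (((-2 + 2*(-5))*(-12))*(-1))/77979 = (((-2 - 10)*(-12))*(-1))*(1/77979) = (-12*(-12)*(-1))*(1/77979) = (144*(-1))*(1/77979) = -144*1/77979 = -48/25993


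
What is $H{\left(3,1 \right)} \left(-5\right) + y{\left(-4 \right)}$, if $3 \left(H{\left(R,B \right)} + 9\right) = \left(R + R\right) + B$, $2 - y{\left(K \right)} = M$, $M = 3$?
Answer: $\frac{97}{3} \approx 32.333$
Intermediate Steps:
$y{\left(K \right)} = -1$ ($y{\left(K \right)} = 2 - 3 = -1$)
$H{\left(R,B \right)} = -9 + \frac{B}{3} + \frac{2 R}{3}$ ($H{\left(R,B \right)} = -9 + \frac{\left(R + R\right) + B}{3} = -9 + \frac{2 R + B}{3} = -9 + \frac{B + 2 R}{3} = -9 + \left(\frac{B}{3} + \frac{2 R}{3}\right) = -9 + \frac{B}{3} + \frac{2 R}{3}$)
$H{\left(3,1 \right)} \left(-5\right) + y{\left(-4 \right)} = \left(-9 + \frac{1}{3} \cdot 1 + \frac{2}{3} \cdot 3\right) \left(-5\right) - 1 = \left(-9 + \frac{1}{3} + 2\right) \left(-5\right) - 1 = \left(- \frac{20}{3}\right) \left(-5\right) - 1 = \frac{100}{3} - 1 = \frac{97}{3}$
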